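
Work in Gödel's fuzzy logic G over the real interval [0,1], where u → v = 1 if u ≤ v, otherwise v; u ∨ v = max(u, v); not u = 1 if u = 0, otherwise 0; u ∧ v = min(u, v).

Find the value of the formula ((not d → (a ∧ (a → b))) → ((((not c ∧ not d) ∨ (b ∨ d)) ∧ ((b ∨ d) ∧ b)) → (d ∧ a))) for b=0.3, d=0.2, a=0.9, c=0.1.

0.20

not d: Gödel ¬ of 0.2 = 0 (operand ≠ 0)
(a → b): 0.9 > 0.3, so result = 0.3
(a ∧ (a → b)) = min(0.9, 0.3) = 0.3
(not d → (a ∧ (a → b))): 0 ≤ 0.3, so result = 1
not c: Gödel ¬ of 0.1 = 0 (operand ≠ 0)
not d: Gödel ¬ of 0.2 = 0 (operand ≠ 0)
(not c ∧ not d) = min(0, 0) = 0
(b ∨ d) = max(0.3, 0.2) = 0.3
((not c ∧ not d) ∨ (b ∨ d)) = max(0, 0.3) = 0.3
(b ∨ d) = max(0.3, 0.2) = 0.3
((b ∨ d) ∧ b) = min(0.3, 0.3) = 0.3
(((not c ∧ not d) ∨ (b ∨ d)) ∧ ((b ∨ d) ∧ b)) = min(0.3, 0.3) = 0.3
(d ∧ a) = min(0.2, 0.9) = 0.2
((((not c ∧ not d) ∨ (b ∨ d)) ∧ ((b ∨ d) ∧ b)) → (d ∧ a)): 0.3 > 0.2, so result = 0.2
((not d → (a ∧ (a → b))) → ((((not c ∧ not d) ∨ (b ∨ d)) ∧ ((b ∨ d) ∧ b)) → (d ∧ a))): 1 > 0.2, so result = 0.2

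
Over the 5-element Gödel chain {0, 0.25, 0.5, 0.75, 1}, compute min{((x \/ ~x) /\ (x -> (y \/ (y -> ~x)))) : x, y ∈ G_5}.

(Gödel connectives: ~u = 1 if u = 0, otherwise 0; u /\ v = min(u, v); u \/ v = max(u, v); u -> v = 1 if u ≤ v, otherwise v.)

The minimum is attained at x = 0.25, y = 0:
  ~x: Gödel ¬ of 0.25 = 0 (operand ≠ 0)
  (x \/ ~x) = max(0.25, 0) = 0.25
  ~x: Gödel ¬ of 0.25 = 0 (operand ≠ 0)
  (y -> ~x): 0 ≤ 0, so result = 1
  (y \/ (y -> ~x)) = max(0, 1) = 1
  (x -> (y \/ (y -> ~x))): 0.25 ≤ 1, so result = 1
  ((x \/ ~x) /\ (x -> (y \/ (y -> ~x)))) = min(0.25, 1) = 0.25
Checking all 25 assignments confirms none give a value below 0.25.

0.25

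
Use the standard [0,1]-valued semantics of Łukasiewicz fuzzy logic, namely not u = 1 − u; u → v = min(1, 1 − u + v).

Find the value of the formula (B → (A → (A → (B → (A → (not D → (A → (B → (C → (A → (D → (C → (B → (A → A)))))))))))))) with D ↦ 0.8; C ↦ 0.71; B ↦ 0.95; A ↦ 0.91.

1.00

not D: Łukasiewicz ¬ gives 1 − 0.8 = 0.2
(A → A): min(1, 1 − 0.91 + 0.91) = 1
(B → (A → A)): min(1, 1 − 0.95 + 1) = 1
(C → (B → (A → A))): min(1, 1 − 0.71 + 1) = 1
(D → (C → (B → (A → A)))): min(1, 1 − 0.8 + 1) = 1
(A → (D → (C → (B → (A → A))))): min(1, 1 − 0.91 + 1) = 1
(C → (A → (D → (C → (B → (A → A)))))): min(1, 1 − 0.71 + 1) = 1
(B → (C → (A → (D → (C → (B → (A → A))))))): min(1, 1 − 0.95 + 1) = 1
(A → (B → (C → (A → (D → (C → (B → (A → A)))))))): min(1, 1 − 0.91 + 1) = 1
(not D → (A → (B → (C → (A → (D → (C → (B → (A → A))))))))): min(1, 1 − 0.2 + 1) = 1
(A → (not D → (A → (B → (C → (A → (D → (C → (B → (A → A)))))))))): min(1, 1 − 0.91 + 1) = 1
(B → (A → (not D → (A → (B → (C → (A → (D → (C → (B → (A → A))))))))))): min(1, 1 − 0.95 + 1) = 1
(A → (B → (A → (not D → (A → (B → (C → (A → (D → (C → (B → (A → A)))))))))))): min(1, 1 − 0.91 + 1) = 1
(A → (A → (B → (A → (not D → (A → (B → (C → (A → (D → (C → (B → (A → A))))))))))))): min(1, 1 − 0.91 + 1) = 1
(B → (A → (A → (B → (A → (not D → (A → (B → (C → (A → (D → (C → (B → (A → A)))))))))))))): min(1, 1 − 0.95 + 1) = 1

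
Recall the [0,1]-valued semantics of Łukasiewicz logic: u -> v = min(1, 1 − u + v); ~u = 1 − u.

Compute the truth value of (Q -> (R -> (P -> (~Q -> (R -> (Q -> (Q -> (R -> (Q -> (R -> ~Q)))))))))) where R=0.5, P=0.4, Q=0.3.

1.00

~Q: Łukasiewicz ¬ gives 1 − 0.3 = 0.7
~Q: Łukasiewicz ¬ gives 1 − 0.3 = 0.7
(R -> ~Q): min(1, 1 − 0.5 + 0.7) = 1
(Q -> (R -> ~Q)): min(1, 1 − 0.3 + 1) = 1
(R -> (Q -> (R -> ~Q))): min(1, 1 − 0.5 + 1) = 1
(Q -> (R -> (Q -> (R -> ~Q)))): min(1, 1 − 0.3 + 1) = 1
(Q -> (Q -> (R -> (Q -> (R -> ~Q))))): min(1, 1 − 0.3 + 1) = 1
(R -> (Q -> (Q -> (R -> (Q -> (R -> ~Q)))))): min(1, 1 − 0.5 + 1) = 1
(~Q -> (R -> (Q -> (Q -> (R -> (Q -> (R -> ~Q))))))): min(1, 1 − 0.7 + 1) = 1
(P -> (~Q -> (R -> (Q -> (Q -> (R -> (Q -> (R -> ~Q)))))))): min(1, 1 − 0.4 + 1) = 1
(R -> (P -> (~Q -> (R -> (Q -> (Q -> (R -> (Q -> (R -> ~Q))))))))): min(1, 1 − 0.5 + 1) = 1
(Q -> (R -> (P -> (~Q -> (R -> (Q -> (Q -> (R -> (Q -> (R -> ~Q)))))))))): min(1, 1 − 0.3 + 1) = 1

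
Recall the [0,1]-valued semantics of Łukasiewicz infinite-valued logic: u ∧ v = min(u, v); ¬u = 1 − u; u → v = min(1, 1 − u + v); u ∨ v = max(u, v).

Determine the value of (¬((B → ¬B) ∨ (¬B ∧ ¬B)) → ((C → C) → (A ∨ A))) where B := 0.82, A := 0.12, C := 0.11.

0.48

¬B: Łukasiewicz ¬ gives 1 − 0.82 = 0.18
(B → ¬B): min(1, 1 − 0.82 + 0.18) = 0.36
¬B: Łukasiewicz ¬ gives 1 − 0.82 = 0.18
¬B: Łukasiewicz ¬ gives 1 − 0.82 = 0.18
(¬B ∧ ¬B) = min(0.18, 0.18) = 0.18
((B → ¬B) ∨ (¬B ∧ ¬B)) = max(0.36, 0.18) = 0.36
¬((B → ¬B) ∨ (¬B ∧ ¬B)): Łukasiewicz ¬ gives 1 − 0.36 = 0.64
(C → C): min(1, 1 − 0.11 + 0.11) = 1
(A ∨ A) = max(0.12, 0.12) = 0.12
((C → C) → (A ∨ A)): min(1, 1 − 1 + 0.12) = 0.12
(¬((B → ¬B) ∨ (¬B ∧ ¬B)) → ((C → C) → (A ∨ A))): min(1, 1 − 0.64 + 0.12) = 0.48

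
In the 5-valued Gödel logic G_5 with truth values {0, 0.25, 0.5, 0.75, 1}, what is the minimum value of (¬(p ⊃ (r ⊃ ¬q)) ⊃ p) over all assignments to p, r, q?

0.25

The minimum is attained at p = 0.25, r = 0.25, q = 0.25:
  ¬q: Gödel ¬ of 0.25 = 0 (operand ≠ 0)
  (r ⊃ ¬q): 0.25 > 0, so result = 0
  (p ⊃ (r ⊃ ¬q)): 0.25 > 0, so result = 0
  ¬(p ⊃ (r ⊃ ¬q)): Gödel ¬ of 0 = 1 (operand is 0)
  (¬(p ⊃ (r ⊃ ¬q)) ⊃ p): 1 > 0.25, so result = 0.25
Checking all 125 assignments confirms none give a value below 0.25.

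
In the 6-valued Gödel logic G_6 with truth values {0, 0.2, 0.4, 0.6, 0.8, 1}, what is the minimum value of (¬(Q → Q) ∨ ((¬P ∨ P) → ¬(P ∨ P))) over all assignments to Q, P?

0.00

The minimum is attained at Q = 0, P = 0.2:
  (Q → Q): 0 ≤ 0, so result = 1
  ¬(Q → Q): Gödel ¬ of 1 = 0 (operand ≠ 0)
  ¬P: Gödel ¬ of 0.2 = 0 (operand ≠ 0)
  (¬P ∨ P) = max(0, 0.2) = 0.2
  (P ∨ P) = max(0.2, 0.2) = 0.2
  ¬(P ∨ P): Gödel ¬ of 0.2 = 0 (operand ≠ 0)
  ((¬P ∨ P) → ¬(P ∨ P)): 0.2 > 0, so result = 0
  (¬(Q → Q) ∨ ((¬P ∨ P) → ¬(P ∨ P))) = max(0, 0) = 0
Checking all 36 assignments confirms none give a value below 0.00.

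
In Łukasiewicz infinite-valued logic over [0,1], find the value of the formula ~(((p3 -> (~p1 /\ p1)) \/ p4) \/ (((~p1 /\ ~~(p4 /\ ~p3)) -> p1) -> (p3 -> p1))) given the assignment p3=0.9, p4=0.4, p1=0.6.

~p1: Łukasiewicz ¬ gives 1 − 0.6 = 0.4
(~p1 /\ p1) = min(0.4, 0.6) = 0.4
(p3 -> (~p1 /\ p1)): min(1, 1 − 0.9 + 0.4) = 0.5
((p3 -> (~p1 /\ p1)) \/ p4) = max(0.5, 0.4) = 0.5
~p1: Łukasiewicz ¬ gives 1 − 0.6 = 0.4
~p3: Łukasiewicz ¬ gives 1 − 0.9 = 0.1
(p4 /\ ~p3) = min(0.4, 0.1) = 0.1
~(p4 /\ ~p3): Łukasiewicz ¬ gives 1 − 0.1 = 0.9
~~(p4 /\ ~p3): Łukasiewicz ¬ gives 1 − 0.9 = 0.1
(~p1 /\ ~~(p4 /\ ~p3)) = min(0.4, 0.1) = 0.1
((~p1 /\ ~~(p4 /\ ~p3)) -> p1): min(1, 1 − 0.1 + 0.6) = 1
(p3 -> p1): min(1, 1 − 0.9 + 0.6) = 0.7
(((~p1 /\ ~~(p4 /\ ~p3)) -> p1) -> (p3 -> p1)): min(1, 1 − 1 + 0.7) = 0.7
(((p3 -> (~p1 /\ p1)) \/ p4) \/ (((~p1 /\ ~~(p4 /\ ~p3)) -> p1) -> (p3 -> p1))) = max(0.5, 0.7) = 0.7
~(((p3 -> (~p1 /\ p1)) \/ p4) \/ (((~p1 /\ ~~(p4 /\ ~p3)) -> p1) -> (p3 -> p1))): Łukasiewicz ¬ gives 1 − 0.7 = 0.3

0.30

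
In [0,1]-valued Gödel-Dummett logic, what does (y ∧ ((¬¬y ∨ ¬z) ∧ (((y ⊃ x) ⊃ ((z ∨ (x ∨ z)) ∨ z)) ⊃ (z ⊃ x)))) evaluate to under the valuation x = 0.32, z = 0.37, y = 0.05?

¬y: Gödel ¬ of 0.05 = 0 (operand ≠ 0)
¬¬y: Gödel ¬ of 0 = 1 (operand is 0)
¬z: Gödel ¬ of 0.37 = 0 (operand ≠ 0)
(¬¬y ∨ ¬z) = max(1, 0) = 1
(y ⊃ x): 0.05 ≤ 0.32, so result = 1
(x ∨ z) = max(0.32, 0.37) = 0.37
(z ∨ (x ∨ z)) = max(0.37, 0.37) = 0.37
((z ∨ (x ∨ z)) ∨ z) = max(0.37, 0.37) = 0.37
((y ⊃ x) ⊃ ((z ∨ (x ∨ z)) ∨ z)): 1 > 0.37, so result = 0.37
(z ⊃ x): 0.37 > 0.32, so result = 0.32
(((y ⊃ x) ⊃ ((z ∨ (x ∨ z)) ∨ z)) ⊃ (z ⊃ x)): 0.37 > 0.32, so result = 0.32
((¬¬y ∨ ¬z) ∧ (((y ⊃ x) ⊃ ((z ∨ (x ∨ z)) ∨ z)) ⊃ (z ⊃ x))) = min(1, 0.32) = 0.32
(y ∧ ((¬¬y ∨ ¬z) ∧ (((y ⊃ x) ⊃ ((z ∨ (x ∨ z)) ∨ z)) ⊃ (z ⊃ x)))) = min(0.05, 0.32) = 0.05

0.05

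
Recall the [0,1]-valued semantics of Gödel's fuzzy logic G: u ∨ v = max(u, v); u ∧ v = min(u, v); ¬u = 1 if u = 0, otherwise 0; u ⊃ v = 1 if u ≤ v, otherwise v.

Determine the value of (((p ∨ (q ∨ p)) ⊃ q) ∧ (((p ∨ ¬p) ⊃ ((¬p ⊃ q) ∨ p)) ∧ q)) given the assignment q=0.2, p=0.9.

0.20

(q ∨ p) = max(0.2, 0.9) = 0.9
(p ∨ (q ∨ p)) = max(0.9, 0.9) = 0.9
((p ∨ (q ∨ p)) ⊃ q): 0.9 > 0.2, so result = 0.2
¬p: Gödel ¬ of 0.9 = 0 (operand ≠ 0)
(p ∨ ¬p) = max(0.9, 0) = 0.9
¬p: Gödel ¬ of 0.9 = 0 (operand ≠ 0)
(¬p ⊃ q): 0 ≤ 0.2, so result = 1
((¬p ⊃ q) ∨ p) = max(1, 0.9) = 1
((p ∨ ¬p) ⊃ ((¬p ⊃ q) ∨ p)): 0.9 ≤ 1, so result = 1
(((p ∨ ¬p) ⊃ ((¬p ⊃ q) ∨ p)) ∧ q) = min(1, 0.2) = 0.2
(((p ∨ (q ∨ p)) ⊃ q) ∧ (((p ∨ ¬p) ⊃ ((¬p ⊃ q) ∨ p)) ∧ q)) = min(0.2, 0.2) = 0.2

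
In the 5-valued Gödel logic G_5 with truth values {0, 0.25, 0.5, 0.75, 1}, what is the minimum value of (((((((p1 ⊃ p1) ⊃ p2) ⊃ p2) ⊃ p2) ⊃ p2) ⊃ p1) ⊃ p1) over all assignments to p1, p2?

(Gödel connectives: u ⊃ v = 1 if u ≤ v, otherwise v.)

1.00

Every assignment gives 1. For instance at p1 = 0, p2 = 0:
  (p1 ⊃ p1): 0 ≤ 0, so result = 1
  ((p1 ⊃ p1) ⊃ p2): 1 > 0, so result = 0
  (((p1 ⊃ p1) ⊃ p2) ⊃ p2): 0 ≤ 0, so result = 1
  ((((p1 ⊃ p1) ⊃ p2) ⊃ p2) ⊃ p2): 1 > 0, so result = 0
  (((((p1 ⊃ p1) ⊃ p2) ⊃ p2) ⊃ p2) ⊃ p2): 0 ≤ 0, so result = 1
  ((((((p1 ⊃ p1) ⊃ p2) ⊃ p2) ⊃ p2) ⊃ p2) ⊃ p1): 1 > 0, so result = 0
  (((((((p1 ⊃ p1) ⊃ p2) ⊃ p2) ⊃ p2) ⊃ p2) ⊃ p1) ⊃ p1): 0 ≤ 0, so result = 1
All 25 assignments give value 1 — the formula is a G_5-tautology.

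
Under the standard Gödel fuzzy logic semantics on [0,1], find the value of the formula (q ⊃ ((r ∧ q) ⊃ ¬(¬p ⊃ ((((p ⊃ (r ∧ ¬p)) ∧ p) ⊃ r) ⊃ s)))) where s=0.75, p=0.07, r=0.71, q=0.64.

(r ∧ q) = min(0.71, 0.64) = 0.64
¬p: Gödel ¬ of 0.07 = 0 (operand ≠ 0)
¬p: Gödel ¬ of 0.07 = 0 (operand ≠ 0)
(r ∧ ¬p) = min(0.71, 0) = 0
(p ⊃ (r ∧ ¬p)): 0.07 > 0, so result = 0
((p ⊃ (r ∧ ¬p)) ∧ p) = min(0, 0.07) = 0
(((p ⊃ (r ∧ ¬p)) ∧ p) ⊃ r): 0 ≤ 0.71, so result = 1
((((p ⊃ (r ∧ ¬p)) ∧ p) ⊃ r) ⊃ s): 1 > 0.75, so result = 0.75
(¬p ⊃ ((((p ⊃ (r ∧ ¬p)) ∧ p) ⊃ r) ⊃ s)): 0 ≤ 0.75, so result = 1
¬(¬p ⊃ ((((p ⊃ (r ∧ ¬p)) ∧ p) ⊃ r) ⊃ s)): Gödel ¬ of 1 = 0 (operand ≠ 0)
((r ∧ q) ⊃ ¬(¬p ⊃ ((((p ⊃ (r ∧ ¬p)) ∧ p) ⊃ r) ⊃ s))): 0.64 > 0, so result = 0
(q ⊃ ((r ∧ q) ⊃ ¬(¬p ⊃ ((((p ⊃ (r ∧ ¬p)) ∧ p) ⊃ r) ⊃ s)))): 0.64 > 0, so result = 0

0.00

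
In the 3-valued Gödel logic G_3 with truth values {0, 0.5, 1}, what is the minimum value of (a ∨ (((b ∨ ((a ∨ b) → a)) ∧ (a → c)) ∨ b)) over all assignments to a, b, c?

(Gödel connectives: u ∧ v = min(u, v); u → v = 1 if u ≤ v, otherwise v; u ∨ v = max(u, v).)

0.50

The minimum is attained at a = 0, b = 0.5, c = 0:
  (a ∨ b) = max(0, 0.5) = 0.5
  ((a ∨ b) → a): 0.5 > 0, so result = 0
  (b ∨ ((a ∨ b) → a)) = max(0.5, 0) = 0.5
  (a → c): 0 ≤ 0, so result = 1
  ((b ∨ ((a ∨ b) → a)) ∧ (a → c)) = min(0.5, 1) = 0.5
  (((b ∨ ((a ∨ b) → a)) ∧ (a → c)) ∨ b) = max(0.5, 0.5) = 0.5
  (a ∨ (((b ∨ ((a ∨ b) → a)) ∧ (a → c)) ∨ b)) = max(0, 0.5) = 0.5
Checking all 27 assignments confirms none give a value below 0.50.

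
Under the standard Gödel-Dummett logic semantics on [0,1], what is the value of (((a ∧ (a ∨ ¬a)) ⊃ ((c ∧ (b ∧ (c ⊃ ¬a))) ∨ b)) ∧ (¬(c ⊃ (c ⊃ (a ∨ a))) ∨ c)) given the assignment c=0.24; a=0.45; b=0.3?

0.24

¬a: Gödel ¬ of 0.45 = 0 (operand ≠ 0)
(a ∨ ¬a) = max(0.45, 0) = 0.45
(a ∧ (a ∨ ¬a)) = min(0.45, 0.45) = 0.45
¬a: Gödel ¬ of 0.45 = 0 (operand ≠ 0)
(c ⊃ ¬a): 0.24 > 0, so result = 0
(b ∧ (c ⊃ ¬a)) = min(0.3, 0) = 0
(c ∧ (b ∧ (c ⊃ ¬a))) = min(0.24, 0) = 0
((c ∧ (b ∧ (c ⊃ ¬a))) ∨ b) = max(0, 0.3) = 0.3
((a ∧ (a ∨ ¬a)) ⊃ ((c ∧ (b ∧ (c ⊃ ¬a))) ∨ b)): 0.45 > 0.3, so result = 0.3
(a ∨ a) = max(0.45, 0.45) = 0.45
(c ⊃ (a ∨ a)): 0.24 ≤ 0.45, so result = 1
(c ⊃ (c ⊃ (a ∨ a))): 0.24 ≤ 1, so result = 1
¬(c ⊃ (c ⊃ (a ∨ a))): Gödel ¬ of 1 = 0 (operand ≠ 0)
(¬(c ⊃ (c ⊃ (a ∨ a))) ∨ c) = max(0, 0.24) = 0.24
(((a ∧ (a ∨ ¬a)) ⊃ ((c ∧ (b ∧ (c ⊃ ¬a))) ∨ b)) ∧ (¬(c ⊃ (c ⊃ (a ∨ a))) ∨ c)) = min(0.3, 0.24) = 0.24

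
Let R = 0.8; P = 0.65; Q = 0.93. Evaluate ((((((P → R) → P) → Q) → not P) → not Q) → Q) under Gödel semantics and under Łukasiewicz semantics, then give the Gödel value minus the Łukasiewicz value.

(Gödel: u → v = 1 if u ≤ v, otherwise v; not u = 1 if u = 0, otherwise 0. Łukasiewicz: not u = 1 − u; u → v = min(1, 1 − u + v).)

Gödel evaluation:
  (P → R): 0.65 ≤ 0.8, so result = 1
  ((P → R) → P): 1 > 0.65, so result = 0.65
  (((P → R) → P) → Q): 0.65 ≤ 0.93, so result = 1
  not P: Gödel ¬ of 0.65 = 0 (operand ≠ 0)
  ((((P → R) → P) → Q) → not P): 1 > 0, so result = 0
  not Q: Gödel ¬ of 0.93 = 0 (operand ≠ 0)
  (((((P → R) → P) → Q) → not P) → not Q): 0 ≤ 0, so result = 1
  ((((((P → R) → P) → Q) → not P) → not Q) → Q): 1 > 0.93, so result = 0.93
  Gödel value = 0.93
Łukasiewicz evaluation:
  (P → R): min(1, 1 − 0.65 + 0.8) = 1
  ((P → R) → P): min(1, 1 − 1 + 0.65) = 0.65
  (((P → R) → P) → Q): min(1, 1 − 0.65 + 0.93) = 1
  not P: Łukasiewicz ¬ gives 1 − 0.65 = 0.35
  ((((P → R) → P) → Q) → not P): min(1, 1 − 1 + 0.35) = 0.35
  not Q: Łukasiewicz ¬ gives 1 − 0.93 = 0.07
  (((((P → R) → P) → Q) → not P) → not Q): min(1, 1 − 0.35 + 0.07) = 0.72
  ((((((P → R) → P) → Q) → not P) → not Q) → Q): min(1, 1 − 0.72 + 0.93) = 1
  Łukasiewicz value = 1
Difference: 0.93 − 1 = -0.07

-0.07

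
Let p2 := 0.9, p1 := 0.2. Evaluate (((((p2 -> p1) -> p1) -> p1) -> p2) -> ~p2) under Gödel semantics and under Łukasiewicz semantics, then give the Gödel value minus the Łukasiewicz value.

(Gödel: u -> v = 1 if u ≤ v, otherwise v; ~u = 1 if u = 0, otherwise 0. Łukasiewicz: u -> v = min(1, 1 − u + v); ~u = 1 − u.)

Gödel evaluation:
  (p2 -> p1): 0.9 > 0.2, so result = 0.2
  ((p2 -> p1) -> p1): 0.2 ≤ 0.2, so result = 1
  (((p2 -> p1) -> p1) -> p1): 1 > 0.2, so result = 0.2
  ((((p2 -> p1) -> p1) -> p1) -> p2): 0.2 ≤ 0.9, so result = 1
  ~p2: Gödel ¬ of 0.9 = 0 (operand ≠ 0)
  (((((p2 -> p1) -> p1) -> p1) -> p2) -> ~p2): 1 > 0, so result = 0
  Gödel value = 0
Łukasiewicz evaluation:
  (p2 -> p1): min(1, 1 − 0.9 + 0.2) = 0.3
  ((p2 -> p1) -> p1): min(1, 1 − 0.3 + 0.2) = 0.9
  (((p2 -> p1) -> p1) -> p1): min(1, 1 − 0.9 + 0.2) = 0.3
  ((((p2 -> p1) -> p1) -> p1) -> p2): min(1, 1 − 0.3 + 0.9) = 1
  ~p2: Łukasiewicz ¬ gives 1 − 0.9 = 0.1
  (((((p2 -> p1) -> p1) -> p1) -> p2) -> ~p2): min(1, 1 − 1 + 0.1) = 0.1
  Łukasiewicz value = 0.1
Difference: 0 − 0.1 = -0.10

-0.10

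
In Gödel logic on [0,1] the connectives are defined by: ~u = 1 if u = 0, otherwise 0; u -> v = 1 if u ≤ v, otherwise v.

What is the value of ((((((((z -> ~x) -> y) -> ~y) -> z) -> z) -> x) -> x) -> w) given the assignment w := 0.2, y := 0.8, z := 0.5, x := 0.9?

~x: Gödel ¬ of 0.9 = 0 (operand ≠ 0)
(z -> ~x): 0.5 > 0, so result = 0
((z -> ~x) -> y): 0 ≤ 0.8, so result = 1
~y: Gödel ¬ of 0.8 = 0 (operand ≠ 0)
(((z -> ~x) -> y) -> ~y): 1 > 0, so result = 0
((((z -> ~x) -> y) -> ~y) -> z): 0 ≤ 0.5, so result = 1
(((((z -> ~x) -> y) -> ~y) -> z) -> z): 1 > 0.5, so result = 0.5
((((((z -> ~x) -> y) -> ~y) -> z) -> z) -> x): 0.5 ≤ 0.9, so result = 1
(((((((z -> ~x) -> y) -> ~y) -> z) -> z) -> x) -> x): 1 > 0.9, so result = 0.9
((((((((z -> ~x) -> y) -> ~y) -> z) -> z) -> x) -> x) -> w): 0.9 > 0.2, so result = 0.2

0.20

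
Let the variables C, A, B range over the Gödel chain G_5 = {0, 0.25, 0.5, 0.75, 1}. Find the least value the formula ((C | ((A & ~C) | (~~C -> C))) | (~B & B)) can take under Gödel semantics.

0.25

The minimum is attained at C = 0.25, A = 0, B = 0:
  ~C: Gödel ¬ of 0.25 = 0 (operand ≠ 0)
  (A & ~C) = min(0, 0) = 0
  ~C: Gödel ¬ of 0.25 = 0 (operand ≠ 0)
  ~~C: Gödel ¬ of 0 = 1 (operand is 0)
  (~~C -> C): 1 > 0.25, so result = 0.25
  ((A & ~C) | (~~C -> C)) = max(0, 0.25) = 0.25
  (C | ((A & ~C) | (~~C -> C))) = max(0.25, 0.25) = 0.25
  ~B: Gödel ¬ of 0 = 1 (operand is 0)
  (~B & B) = min(1, 0) = 0
  ((C | ((A & ~C) | (~~C -> C))) | (~B & B)) = max(0.25, 0) = 0.25
Checking all 125 assignments confirms none give a value below 0.25.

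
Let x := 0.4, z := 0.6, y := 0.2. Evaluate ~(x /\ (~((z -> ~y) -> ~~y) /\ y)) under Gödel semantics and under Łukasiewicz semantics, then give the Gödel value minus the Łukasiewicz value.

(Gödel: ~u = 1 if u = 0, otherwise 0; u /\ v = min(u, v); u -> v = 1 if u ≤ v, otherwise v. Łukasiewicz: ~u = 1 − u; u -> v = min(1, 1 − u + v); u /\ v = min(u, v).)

Gödel evaluation:
  ~y: Gödel ¬ of 0.2 = 0 (operand ≠ 0)
  (z -> ~y): 0.6 > 0, so result = 0
  ~y: Gödel ¬ of 0.2 = 0 (operand ≠ 0)
  ~~y: Gödel ¬ of 0 = 1 (operand is 0)
  ((z -> ~y) -> ~~y): 0 ≤ 1, so result = 1
  ~((z -> ~y) -> ~~y): Gödel ¬ of 1 = 0 (operand ≠ 0)
  (~((z -> ~y) -> ~~y) /\ y) = min(0, 0.2) = 0
  (x /\ (~((z -> ~y) -> ~~y) /\ y)) = min(0.4, 0) = 0
  ~(x /\ (~((z -> ~y) -> ~~y) /\ y)): Gödel ¬ of 0 = 1 (operand is 0)
  Gödel value = 1
Łukasiewicz evaluation:
  ~y: Łukasiewicz ¬ gives 1 − 0.2 = 0.8
  (z -> ~y): min(1, 1 − 0.6 + 0.8) = 1
  ~y: Łukasiewicz ¬ gives 1 − 0.2 = 0.8
  ~~y: Łukasiewicz ¬ gives 1 − 0.8 = 0.2
  ((z -> ~y) -> ~~y): min(1, 1 − 1 + 0.2) = 0.2
  ~((z -> ~y) -> ~~y): Łukasiewicz ¬ gives 1 − 0.2 = 0.8
  (~((z -> ~y) -> ~~y) /\ y) = min(0.8, 0.2) = 0.2
  (x /\ (~((z -> ~y) -> ~~y) /\ y)) = min(0.4, 0.2) = 0.2
  ~(x /\ (~((z -> ~y) -> ~~y) /\ y)): Łukasiewicz ¬ gives 1 − 0.2 = 0.8
  Łukasiewicz value = 0.8
Difference: 1 − 0.8 = 0.20

0.20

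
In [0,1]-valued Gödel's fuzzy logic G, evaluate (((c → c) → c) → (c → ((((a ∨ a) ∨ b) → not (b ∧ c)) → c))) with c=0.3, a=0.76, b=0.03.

1.00

(c → c): 0.3 ≤ 0.3, so result = 1
((c → c) → c): 1 > 0.3, so result = 0.3
(a ∨ a) = max(0.76, 0.76) = 0.76
((a ∨ a) ∨ b) = max(0.76, 0.03) = 0.76
(b ∧ c) = min(0.03, 0.3) = 0.03
not (b ∧ c): Gödel ¬ of 0.03 = 0 (operand ≠ 0)
(((a ∨ a) ∨ b) → not (b ∧ c)): 0.76 > 0, so result = 0
((((a ∨ a) ∨ b) → not (b ∧ c)) → c): 0 ≤ 0.3, so result = 1
(c → ((((a ∨ a) ∨ b) → not (b ∧ c)) → c)): 0.3 ≤ 1, so result = 1
(((c → c) → c) → (c → ((((a ∨ a) ∨ b) → not (b ∧ c)) → c))): 0.3 ≤ 1, so result = 1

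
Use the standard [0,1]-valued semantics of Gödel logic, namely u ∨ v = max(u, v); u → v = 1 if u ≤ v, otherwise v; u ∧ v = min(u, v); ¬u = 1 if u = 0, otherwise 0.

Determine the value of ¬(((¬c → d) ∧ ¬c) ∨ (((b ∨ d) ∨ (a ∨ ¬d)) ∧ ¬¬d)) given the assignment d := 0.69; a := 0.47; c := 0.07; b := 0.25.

¬c: Gödel ¬ of 0.07 = 0 (operand ≠ 0)
(¬c → d): 0 ≤ 0.69, so result = 1
¬c: Gödel ¬ of 0.07 = 0 (operand ≠ 0)
((¬c → d) ∧ ¬c) = min(1, 0) = 0
(b ∨ d) = max(0.25, 0.69) = 0.69
¬d: Gödel ¬ of 0.69 = 0 (operand ≠ 0)
(a ∨ ¬d) = max(0.47, 0) = 0.47
((b ∨ d) ∨ (a ∨ ¬d)) = max(0.69, 0.47) = 0.69
¬d: Gödel ¬ of 0.69 = 0 (operand ≠ 0)
¬¬d: Gödel ¬ of 0 = 1 (operand is 0)
(((b ∨ d) ∨ (a ∨ ¬d)) ∧ ¬¬d) = min(0.69, 1) = 0.69
(((¬c → d) ∧ ¬c) ∨ (((b ∨ d) ∨ (a ∨ ¬d)) ∧ ¬¬d)) = max(0, 0.69) = 0.69
¬(((¬c → d) ∧ ¬c) ∨ (((b ∨ d) ∨ (a ∨ ¬d)) ∧ ¬¬d)): Gödel ¬ of 0.69 = 0 (operand ≠ 0)

0.00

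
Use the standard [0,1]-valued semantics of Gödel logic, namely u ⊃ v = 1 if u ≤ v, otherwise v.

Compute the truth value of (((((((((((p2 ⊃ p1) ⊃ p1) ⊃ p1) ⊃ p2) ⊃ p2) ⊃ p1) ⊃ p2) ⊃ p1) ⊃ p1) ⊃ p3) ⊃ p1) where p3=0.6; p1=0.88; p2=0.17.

1.00

(p2 ⊃ p1): 0.17 ≤ 0.88, so result = 1
((p2 ⊃ p1) ⊃ p1): 1 > 0.88, so result = 0.88
(((p2 ⊃ p1) ⊃ p1) ⊃ p1): 0.88 ≤ 0.88, so result = 1
((((p2 ⊃ p1) ⊃ p1) ⊃ p1) ⊃ p2): 1 > 0.17, so result = 0.17
(((((p2 ⊃ p1) ⊃ p1) ⊃ p1) ⊃ p2) ⊃ p2): 0.17 ≤ 0.17, so result = 1
((((((p2 ⊃ p1) ⊃ p1) ⊃ p1) ⊃ p2) ⊃ p2) ⊃ p1): 1 > 0.88, so result = 0.88
(((((((p2 ⊃ p1) ⊃ p1) ⊃ p1) ⊃ p2) ⊃ p2) ⊃ p1) ⊃ p2): 0.88 > 0.17, so result = 0.17
((((((((p2 ⊃ p1) ⊃ p1) ⊃ p1) ⊃ p2) ⊃ p2) ⊃ p1) ⊃ p2) ⊃ p1): 0.17 ≤ 0.88, so result = 1
(((((((((p2 ⊃ p1) ⊃ p1) ⊃ p1) ⊃ p2) ⊃ p2) ⊃ p1) ⊃ p2) ⊃ p1) ⊃ p1): 1 > 0.88, so result = 0.88
((((((((((p2 ⊃ p1) ⊃ p1) ⊃ p1) ⊃ p2) ⊃ p2) ⊃ p1) ⊃ p2) ⊃ p1) ⊃ p1) ⊃ p3): 0.88 > 0.6, so result = 0.6
(((((((((((p2 ⊃ p1) ⊃ p1) ⊃ p1) ⊃ p2) ⊃ p2) ⊃ p1) ⊃ p2) ⊃ p1) ⊃ p1) ⊃ p3) ⊃ p1): 0.6 ≤ 0.88, so result = 1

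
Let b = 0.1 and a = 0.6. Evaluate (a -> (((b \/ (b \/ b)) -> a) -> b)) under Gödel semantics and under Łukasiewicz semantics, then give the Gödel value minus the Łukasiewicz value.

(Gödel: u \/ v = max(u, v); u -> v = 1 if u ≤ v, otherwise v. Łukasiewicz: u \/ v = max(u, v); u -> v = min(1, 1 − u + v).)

Gödel evaluation:
  (b \/ b) = max(0.1, 0.1) = 0.1
  (b \/ (b \/ b)) = max(0.1, 0.1) = 0.1
  ((b \/ (b \/ b)) -> a): 0.1 ≤ 0.6, so result = 1
  (((b \/ (b \/ b)) -> a) -> b): 1 > 0.1, so result = 0.1
  (a -> (((b \/ (b \/ b)) -> a) -> b)): 0.6 > 0.1, so result = 0.1
  Gödel value = 0.1
Łukasiewicz evaluation:
  (b \/ b) = max(0.1, 0.1) = 0.1
  (b \/ (b \/ b)) = max(0.1, 0.1) = 0.1
  ((b \/ (b \/ b)) -> a): min(1, 1 − 0.1 + 0.6) = 1
  (((b \/ (b \/ b)) -> a) -> b): min(1, 1 − 1 + 0.1) = 0.1
  (a -> (((b \/ (b \/ b)) -> a) -> b)): min(1, 1 − 0.6 + 0.1) = 0.5
  Łukasiewicz value = 0.5
Difference: 0.1 − 0.5 = -0.40

-0.40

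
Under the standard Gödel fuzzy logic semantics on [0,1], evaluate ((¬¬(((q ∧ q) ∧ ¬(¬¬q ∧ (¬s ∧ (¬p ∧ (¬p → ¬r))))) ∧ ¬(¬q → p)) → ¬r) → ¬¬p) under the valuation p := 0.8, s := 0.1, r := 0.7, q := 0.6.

1.00

(q ∧ q) = min(0.6, 0.6) = 0.6
¬q: Gödel ¬ of 0.6 = 0 (operand ≠ 0)
¬¬q: Gödel ¬ of 0 = 1 (operand is 0)
¬s: Gödel ¬ of 0.1 = 0 (operand ≠ 0)
¬p: Gödel ¬ of 0.8 = 0 (operand ≠ 0)
¬p: Gödel ¬ of 0.8 = 0 (operand ≠ 0)
¬r: Gödel ¬ of 0.7 = 0 (operand ≠ 0)
(¬p → ¬r): 0 ≤ 0, so result = 1
(¬p ∧ (¬p → ¬r)) = min(0, 1) = 0
(¬s ∧ (¬p ∧ (¬p → ¬r))) = min(0, 0) = 0
(¬¬q ∧ (¬s ∧ (¬p ∧ (¬p → ¬r)))) = min(1, 0) = 0
¬(¬¬q ∧ (¬s ∧ (¬p ∧ (¬p → ¬r)))): Gödel ¬ of 0 = 1 (operand is 0)
((q ∧ q) ∧ ¬(¬¬q ∧ (¬s ∧ (¬p ∧ (¬p → ¬r))))) = min(0.6, 1) = 0.6
¬q: Gödel ¬ of 0.6 = 0 (operand ≠ 0)
(¬q → p): 0 ≤ 0.8, so result = 1
¬(¬q → p): Gödel ¬ of 1 = 0 (operand ≠ 0)
(((q ∧ q) ∧ ¬(¬¬q ∧ (¬s ∧ (¬p ∧ (¬p → ¬r))))) ∧ ¬(¬q → p)) = min(0.6, 0) = 0
¬(((q ∧ q) ∧ ¬(¬¬q ∧ (¬s ∧ (¬p ∧ (¬p → ¬r))))) ∧ ¬(¬q → p)): Gödel ¬ of 0 = 1 (operand is 0)
¬¬(((q ∧ q) ∧ ¬(¬¬q ∧ (¬s ∧ (¬p ∧ (¬p → ¬r))))) ∧ ¬(¬q → p)): Gödel ¬ of 1 = 0 (operand ≠ 0)
¬r: Gödel ¬ of 0.7 = 0 (operand ≠ 0)
(¬¬(((q ∧ q) ∧ ¬(¬¬q ∧ (¬s ∧ (¬p ∧ (¬p → ¬r))))) ∧ ¬(¬q → p)) → ¬r): 0 ≤ 0, so result = 1
¬p: Gödel ¬ of 0.8 = 0 (operand ≠ 0)
¬¬p: Gödel ¬ of 0 = 1 (operand is 0)
((¬¬(((q ∧ q) ∧ ¬(¬¬q ∧ (¬s ∧ (¬p ∧ (¬p → ¬r))))) ∧ ¬(¬q → p)) → ¬r) → ¬¬p): 1 ≤ 1, so result = 1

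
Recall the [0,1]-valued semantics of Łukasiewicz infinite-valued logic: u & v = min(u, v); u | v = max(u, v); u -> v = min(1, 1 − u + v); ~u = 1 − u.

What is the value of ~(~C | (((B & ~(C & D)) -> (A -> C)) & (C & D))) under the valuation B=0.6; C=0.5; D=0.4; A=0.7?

0.50

~C: Łukasiewicz ¬ gives 1 − 0.5 = 0.5
(C & D) = min(0.5, 0.4) = 0.4
~(C & D): Łukasiewicz ¬ gives 1 − 0.4 = 0.6
(B & ~(C & D)) = min(0.6, 0.6) = 0.6
(A -> C): min(1, 1 − 0.7 + 0.5) = 0.8
((B & ~(C & D)) -> (A -> C)): min(1, 1 − 0.6 + 0.8) = 1
(C & D) = min(0.5, 0.4) = 0.4
(((B & ~(C & D)) -> (A -> C)) & (C & D)) = min(1, 0.4) = 0.4
(~C | (((B & ~(C & D)) -> (A -> C)) & (C & D))) = max(0.5, 0.4) = 0.5
~(~C | (((B & ~(C & D)) -> (A -> C)) & (C & D))): Łukasiewicz ¬ gives 1 − 0.5 = 0.5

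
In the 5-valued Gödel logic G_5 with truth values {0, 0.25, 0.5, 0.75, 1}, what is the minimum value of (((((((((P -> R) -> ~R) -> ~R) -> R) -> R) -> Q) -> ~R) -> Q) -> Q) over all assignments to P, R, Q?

0.25

The minimum is attained at P = 0, R = 0.25, Q = 0.25:
  (P -> R): 0 ≤ 0.25, so result = 1
  ~R: Gödel ¬ of 0.25 = 0 (operand ≠ 0)
  ((P -> R) -> ~R): 1 > 0, so result = 0
  ~R: Gödel ¬ of 0.25 = 0 (operand ≠ 0)
  (((P -> R) -> ~R) -> ~R): 0 ≤ 0, so result = 1
  ((((P -> R) -> ~R) -> ~R) -> R): 1 > 0.25, so result = 0.25
  (((((P -> R) -> ~R) -> ~R) -> R) -> R): 0.25 ≤ 0.25, so result = 1
  ((((((P -> R) -> ~R) -> ~R) -> R) -> R) -> Q): 1 > 0.25, so result = 0.25
  ~R: Gödel ¬ of 0.25 = 0 (operand ≠ 0)
  (((((((P -> R) -> ~R) -> ~R) -> R) -> R) -> Q) -> ~R): 0.25 > 0, so result = 0
  ((((((((P -> R) -> ~R) -> ~R) -> R) -> R) -> Q) -> ~R) -> Q): 0 ≤ 0.25, so result = 1
  (((((((((P -> R) -> ~R) -> ~R) -> R) -> R) -> Q) -> ~R) -> Q) -> Q): 1 > 0.25, so result = 0.25
Checking all 125 assignments confirms none give a value below 0.25.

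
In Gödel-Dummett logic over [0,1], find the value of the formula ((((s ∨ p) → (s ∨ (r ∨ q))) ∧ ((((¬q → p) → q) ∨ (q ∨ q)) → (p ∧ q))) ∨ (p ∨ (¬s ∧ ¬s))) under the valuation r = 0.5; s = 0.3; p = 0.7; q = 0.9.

(s ∨ p) = max(0.3, 0.7) = 0.7
(r ∨ q) = max(0.5, 0.9) = 0.9
(s ∨ (r ∨ q)) = max(0.3, 0.9) = 0.9
((s ∨ p) → (s ∨ (r ∨ q))): 0.7 ≤ 0.9, so result = 1
¬q: Gödel ¬ of 0.9 = 0 (operand ≠ 0)
(¬q → p): 0 ≤ 0.7, so result = 1
((¬q → p) → q): 1 > 0.9, so result = 0.9
(q ∨ q) = max(0.9, 0.9) = 0.9
(((¬q → p) → q) ∨ (q ∨ q)) = max(0.9, 0.9) = 0.9
(p ∧ q) = min(0.7, 0.9) = 0.7
((((¬q → p) → q) ∨ (q ∨ q)) → (p ∧ q)): 0.9 > 0.7, so result = 0.7
(((s ∨ p) → (s ∨ (r ∨ q))) ∧ ((((¬q → p) → q) ∨ (q ∨ q)) → (p ∧ q))) = min(1, 0.7) = 0.7
¬s: Gödel ¬ of 0.3 = 0 (operand ≠ 0)
¬s: Gödel ¬ of 0.3 = 0 (operand ≠ 0)
(¬s ∧ ¬s) = min(0, 0) = 0
(p ∨ (¬s ∧ ¬s)) = max(0.7, 0) = 0.7
((((s ∨ p) → (s ∨ (r ∨ q))) ∧ ((((¬q → p) → q) ∨ (q ∨ q)) → (p ∧ q))) ∨ (p ∨ (¬s ∧ ¬s))) = max(0.7, 0.7) = 0.7

0.70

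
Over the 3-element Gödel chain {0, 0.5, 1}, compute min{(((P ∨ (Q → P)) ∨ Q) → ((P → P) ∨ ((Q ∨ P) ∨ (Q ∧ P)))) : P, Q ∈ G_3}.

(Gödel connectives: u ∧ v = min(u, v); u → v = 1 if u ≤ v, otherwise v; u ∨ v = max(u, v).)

1.00

Every assignment gives 1. For instance at P = 0, Q = 0:
  (Q → P): 0 ≤ 0, so result = 1
  (P ∨ (Q → P)) = max(0, 1) = 1
  ((P ∨ (Q → P)) ∨ Q) = max(1, 0) = 1
  (P → P): 0 ≤ 0, so result = 1
  (Q ∨ P) = max(0, 0) = 0
  (Q ∧ P) = min(0, 0) = 0
  ((Q ∨ P) ∨ (Q ∧ P)) = max(0, 0) = 0
  ((P → P) ∨ ((Q ∨ P) ∨ (Q ∧ P))) = max(1, 0) = 1
  (((P ∨ (Q → P)) ∨ Q) → ((P → P) ∨ ((Q ∨ P) ∨ (Q ∧ P)))): 1 ≤ 1, so result = 1
All 9 assignments give value 1 — the formula is a G_3-tautology.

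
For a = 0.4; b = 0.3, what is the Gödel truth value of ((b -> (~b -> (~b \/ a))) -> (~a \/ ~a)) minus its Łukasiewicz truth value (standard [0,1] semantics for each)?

Gödel evaluation:
  ~b: Gödel ¬ of 0.3 = 0 (operand ≠ 0)
  ~b: Gödel ¬ of 0.3 = 0 (operand ≠ 0)
  (~b \/ a) = max(0, 0.4) = 0.4
  (~b -> (~b \/ a)): 0 ≤ 0.4, so result = 1
  (b -> (~b -> (~b \/ a))): 0.3 ≤ 1, so result = 1
  ~a: Gödel ¬ of 0.4 = 0 (operand ≠ 0)
  ~a: Gödel ¬ of 0.4 = 0 (operand ≠ 0)
  (~a \/ ~a) = max(0, 0) = 0
  ((b -> (~b -> (~b \/ a))) -> (~a \/ ~a)): 1 > 0, so result = 0
  Gödel value = 0
Łukasiewicz evaluation:
  ~b: Łukasiewicz ¬ gives 1 − 0.3 = 0.7
  ~b: Łukasiewicz ¬ gives 1 − 0.3 = 0.7
  (~b \/ a) = max(0.7, 0.4) = 0.7
  (~b -> (~b \/ a)): min(1, 1 − 0.7 + 0.7) = 1
  (b -> (~b -> (~b \/ a))): min(1, 1 − 0.3 + 1) = 1
  ~a: Łukasiewicz ¬ gives 1 − 0.4 = 0.6
  ~a: Łukasiewicz ¬ gives 1 − 0.4 = 0.6
  (~a \/ ~a) = max(0.6, 0.6) = 0.6
  ((b -> (~b -> (~b \/ a))) -> (~a \/ ~a)): min(1, 1 − 1 + 0.6) = 0.6
  Łukasiewicz value = 0.6
Difference: 0 − 0.6 = -0.60

-0.60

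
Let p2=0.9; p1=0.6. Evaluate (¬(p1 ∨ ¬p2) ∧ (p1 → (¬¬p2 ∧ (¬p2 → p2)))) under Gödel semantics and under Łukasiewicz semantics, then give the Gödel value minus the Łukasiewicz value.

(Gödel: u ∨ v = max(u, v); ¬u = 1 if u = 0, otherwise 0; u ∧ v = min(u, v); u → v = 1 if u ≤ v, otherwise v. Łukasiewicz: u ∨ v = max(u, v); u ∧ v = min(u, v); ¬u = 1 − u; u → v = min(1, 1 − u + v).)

Gödel evaluation:
  ¬p2: Gödel ¬ of 0.9 = 0 (operand ≠ 0)
  (p1 ∨ ¬p2) = max(0.6, 0) = 0.6
  ¬(p1 ∨ ¬p2): Gödel ¬ of 0.6 = 0 (operand ≠ 0)
  ¬p2: Gödel ¬ of 0.9 = 0 (operand ≠ 0)
  ¬¬p2: Gödel ¬ of 0 = 1 (operand is 0)
  ¬p2: Gödel ¬ of 0.9 = 0 (operand ≠ 0)
  (¬p2 → p2): 0 ≤ 0.9, so result = 1
  (¬¬p2 ∧ (¬p2 → p2)) = min(1, 1) = 1
  (p1 → (¬¬p2 ∧ (¬p2 → p2))): 0.6 ≤ 1, so result = 1
  (¬(p1 ∨ ¬p2) ∧ (p1 → (¬¬p2 ∧ (¬p2 → p2)))) = min(0, 1) = 0
  Gödel value = 0
Łukasiewicz evaluation:
  ¬p2: Łukasiewicz ¬ gives 1 − 0.9 = 0.1
  (p1 ∨ ¬p2) = max(0.6, 0.1) = 0.6
  ¬(p1 ∨ ¬p2): Łukasiewicz ¬ gives 1 − 0.6 = 0.4
  ¬p2: Łukasiewicz ¬ gives 1 − 0.9 = 0.1
  ¬¬p2: Łukasiewicz ¬ gives 1 − 0.1 = 0.9
  ¬p2: Łukasiewicz ¬ gives 1 − 0.9 = 0.1
  (¬p2 → p2): min(1, 1 − 0.1 + 0.9) = 1
  (¬¬p2 ∧ (¬p2 → p2)) = min(0.9, 1) = 0.9
  (p1 → (¬¬p2 ∧ (¬p2 → p2))): min(1, 1 − 0.6 + 0.9) = 1
  (¬(p1 ∨ ¬p2) ∧ (p1 → (¬¬p2 ∧ (¬p2 → p2)))) = min(0.4, 1) = 0.4
  Łukasiewicz value = 0.4
Difference: 0 − 0.4 = -0.40

-0.40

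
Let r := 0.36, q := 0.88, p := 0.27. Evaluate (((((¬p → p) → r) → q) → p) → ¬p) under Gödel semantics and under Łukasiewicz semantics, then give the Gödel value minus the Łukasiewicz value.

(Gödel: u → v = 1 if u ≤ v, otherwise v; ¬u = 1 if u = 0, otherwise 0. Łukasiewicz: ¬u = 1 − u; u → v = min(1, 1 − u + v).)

-1.00

Gödel evaluation:
  ¬p: Gödel ¬ of 0.27 = 0 (operand ≠ 0)
  (¬p → p): 0 ≤ 0.27, so result = 1
  ((¬p → p) → r): 1 > 0.36, so result = 0.36
  (((¬p → p) → r) → q): 0.36 ≤ 0.88, so result = 1
  ((((¬p → p) → r) → q) → p): 1 > 0.27, so result = 0.27
  ¬p: Gödel ¬ of 0.27 = 0 (operand ≠ 0)
  (((((¬p → p) → r) → q) → p) → ¬p): 0.27 > 0, so result = 0
  Gödel value = 0
Łukasiewicz evaluation:
  ¬p: Łukasiewicz ¬ gives 1 − 0.27 = 0.73
  (¬p → p): min(1, 1 − 0.73 + 0.27) = 0.54
  ((¬p → p) → r): min(1, 1 − 0.54 + 0.36) = 0.82
  (((¬p → p) → r) → q): min(1, 1 − 0.82 + 0.88) = 1
  ((((¬p → p) → r) → q) → p): min(1, 1 − 1 + 0.27) = 0.27
  ¬p: Łukasiewicz ¬ gives 1 − 0.27 = 0.73
  (((((¬p → p) → r) → q) → p) → ¬p): min(1, 1 − 0.27 + 0.73) = 1
  Łukasiewicz value = 1
Difference: 0 − 1 = -1.00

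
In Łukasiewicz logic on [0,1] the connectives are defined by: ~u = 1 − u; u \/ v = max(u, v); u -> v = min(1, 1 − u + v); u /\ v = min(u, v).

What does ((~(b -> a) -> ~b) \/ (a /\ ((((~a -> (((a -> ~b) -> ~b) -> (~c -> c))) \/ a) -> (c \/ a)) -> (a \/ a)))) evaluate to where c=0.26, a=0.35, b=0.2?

1.00

(b -> a): min(1, 1 − 0.2 + 0.35) = 1
~(b -> a): Łukasiewicz ¬ gives 1 − 1 = 0
~b: Łukasiewicz ¬ gives 1 − 0.2 = 0.8
(~(b -> a) -> ~b): min(1, 1 − 0 + 0.8) = 1
~a: Łukasiewicz ¬ gives 1 − 0.35 = 0.65
~b: Łukasiewicz ¬ gives 1 − 0.2 = 0.8
(a -> ~b): min(1, 1 − 0.35 + 0.8) = 1
~b: Łukasiewicz ¬ gives 1 − 0.2 = 0.8
((a -> ~b) -> ~b): min(1, 1 − 1 + 0.8) = 0.8
~c: Łukasiewicz ¬ gives 1 − 0.26 = 0.74
(~c -> c): min(1, 1 − 0.74 + 0.26) = 0.52
(((a -> ~b) -> ~b) -> (~c -> c)): min(1, 1 − 0.8 + 0.52) = 0.72
(~a -> (((a -> ~b) -> ~b) -> (~c -> c))): min(1, 1 − 0.65 + 0.72) = 1
((~a -> (((a -> ~b) -> ~b) -> (~c -> c))) \/ a) = max(1, 0.35) = 1
(c \/ a) = max(0.26, 0.35) = 0.35
(((~a -> (((a -> ~b) -> ~b) -> (~c -> c))) \/ a) -> (c \/ a)): min(1, 1 − 1 + 0.35) = 0.35
(a \/ a) = max(0.35, 0.35) = 0.35
((((~a -> (((a -> ~b) -> ~b) -> (~c -> c))) \/ a) -> (c \/ a)) -> (a \/ a)): min(1, 1 − 0.35 + 0.35) = 1
(a /\ ((((~a -> (((a -> ~b) -> ~b) -> (~c -> c))) \/ a) -> (c \/ a)) -> (a \/ a))) = min(0.35, 1) = 0.35
((~(b -> a) -> ~b) \/ (a /\ ((((~a -> (((a -> ~b) -> ~b) -> (~c -> c))) \/ a) -> (c \/ a)) -> (a \/ a)))) = max(1, 0.35) = 1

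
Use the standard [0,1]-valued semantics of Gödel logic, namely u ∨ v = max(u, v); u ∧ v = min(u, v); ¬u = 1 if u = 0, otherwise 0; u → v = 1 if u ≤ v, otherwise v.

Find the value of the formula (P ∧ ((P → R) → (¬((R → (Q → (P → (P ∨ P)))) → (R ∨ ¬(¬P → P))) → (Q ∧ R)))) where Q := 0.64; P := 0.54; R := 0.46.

(P → R): 0.54 > 0.46, so result = 0.46
(P ∨ P) = max(0.54, 0.54) = 0.54
(P → (P ∨ P)): 0.54 ≤ 0.54, so result = 1
(Q → (P → (P ∨ P))): 0.64 ≤ 1, so result = 1
(R → (Q → (P → (P ∨ P)))): 0.46 ≤ 1, so result = 1
¬P: Gödel ¬ of 0.54 = 0 (operand ≠ 0)
(¬P → P): 0 ≤ 0.54, so result = 1
¬(¬P → P): Gödel ¬ of 1 = 0 (operand ≠ 0)
(R ∨ ¬(¬P → P)) = max(0.46, 0) = 0.46
((R → (Q → (P → (P ∨ P)))) → (R ∨ ¬(¬P → P))): 1 > 0.46, so result = 0.46
¬((R → (Q → (P → (P ∨ P)))) → (R ∨ ¬(¬P → P))): Gödel ¬ of 0.46 = 0 (operand ≠ 0)
(Q ∧ R) = min(0.64, 0.46) = 0.46
(¬((R → (Q → (P → (P ∨ P)))) → (R ∨ ¬(¬P → P))) → (Q ∧ R)): 0 ≤ 0.46, so result = 1
((P → R) → (¬((R → (Q → (P → (P ∨ P)))) → (R ∨ ¬(¬P → P))) → (Q ∧ R))): 0.46 ≤ 1, so result = 1
(P ∧ ((P → R) → (¬((R → (Q → (P → (P ∨ P)))) → (R ∨ ¬(¬P → P))) → (Q ∧ R)))) = min(0.54, 1) = 0.54

0.54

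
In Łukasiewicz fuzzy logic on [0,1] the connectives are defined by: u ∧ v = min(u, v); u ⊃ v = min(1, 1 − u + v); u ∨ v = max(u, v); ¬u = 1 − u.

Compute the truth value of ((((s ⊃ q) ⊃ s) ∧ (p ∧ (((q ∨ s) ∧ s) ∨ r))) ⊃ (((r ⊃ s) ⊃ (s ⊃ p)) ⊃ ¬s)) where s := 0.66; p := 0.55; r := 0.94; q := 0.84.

(s ⊃ q): min(1, 1 − 0.66 + 0.84) = 1
((s ⊃ q) ⊃ s): min(1, 1 − 1 + 0.66) = 0.66
(q ∨ s) = max(0.84, 0.66) = 0.84
((q ∨ s) ∧ s) = min(0.84, 0.66) = 0.66
(((q ∨ s) ∧ s) ∨ r) = max(0.66, 0.94) = 0.94
(p ∧ (((q ∨ s) ∧ s) ∨ r)) = min(0.55, 0.94) = 0.55
(((s ⊃ q) ⊃ s) ∧ (p ∧ (((q ∨ s) ∧ s) ∨ r))) = min(0.66, 0.55) = 0.55
(r ⊃ s): min(1, 1 − 0.94 + 0.66) = 0.72
(s ⊃ p): min(1, 1 − 0.66 + 0.55) = 0.89
((r ⊃ s) ⊃ (s ⊃ p)): min(1, 1 − 0.72 + 0.89) = 1
¬s: Łukasiewicz ¬ gives 1 − 0.66 = 0.34
(((r ⊃ s) ⊃ (s ⊃ p)) ⊃ ¬s): min(1, 1 − 1 + 0.34) = 0.34
((((s ⊃ q) ⊃ s) ∧ (p ∧ (((q ∨ s) ∧ s) ∨ r))) ⊃ (((r ⊃ s) ⊃ (s ⊃ p)) ⊃ ¬s)): min(1, 1 − 0.55 + 0.34) = 0.79

0.79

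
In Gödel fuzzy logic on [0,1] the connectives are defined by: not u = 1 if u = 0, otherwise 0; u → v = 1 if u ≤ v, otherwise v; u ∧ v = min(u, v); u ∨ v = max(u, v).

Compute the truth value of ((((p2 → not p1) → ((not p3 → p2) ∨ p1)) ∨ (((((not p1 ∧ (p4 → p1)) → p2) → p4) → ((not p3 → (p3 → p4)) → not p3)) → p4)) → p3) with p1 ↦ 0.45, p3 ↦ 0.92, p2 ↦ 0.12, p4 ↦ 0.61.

0.92

not p1: Gödel ¬ of 0.45 = 0 (operand ≠ 0)
(p2 → not p1): 0.12 > 0, so result = 0
not p3: Gödel ¬ of 0.92 = 0 (operand ≠ 0)
(not p3 → p2): 0 ≤ 0.12, so result = 1
((not p3 → p2) ∨ p1) = max(1, 0.45) = 1
((p2 → not p1) → ((not p3 → p2) ∨ p1)): 0 ≤ 1, so result = 1
not p1: Gödel ¬ of 0.45 = 0 (operand ≠ 0)
(p4 → p1): 0.61 > 0.45, so result = 0.45
(not p1 ∧ (p4 → p1)) = min(0, 0.45) = 0
((not p1 ∧ (p4 → p1)) → p2): 0 ≤ 0.12, so result = 1
(((not p1 ∧ (p4 → p1)) → p2) → p4): 1 > 0.61, so result = 0.61
not p3: Gödel ¬ of 0.92 = 0 (operand ≠ 0)
(p3 → p4): 0.92 > 0.61, so result = 0.61
(not p3 → (p3 → p4)): 0 ≤ 0.61, so result = 1
not p3: Gödel ¬ of 0.92 = 0 (operand ≠ 0)
((not p3 → (p3 → p4)) → not p3): 1 > 0, so result = 0
((((not p1 ∧ (p4 → p1)) → p2) → p4) → ((not p3 → (p3 → p4)) → not p3)): 0.61 > 0, so result = 0
(((((not p1 ∧ (p4 → p1)) → p2) → p4) → ((not p3 → (p3 → p4)) → not p3)) → p4): 0 ≤ 0.61, so result = 1
(((p2 → not p1) → ((not p3 → p2) ∨ p1)) ∨ (((((not p1 ∧ (p4 → p1)) → p2) → p4) → ((not p3 → (p3 → p4)) → not p3)) → p4)) = max(1, 1) = 1
((((p2 → not p1) → ((not p3 → p2) ∨ p1)) ∨ (((((not p1 ∧ (p4 → p1)) → p2) → p4) → ((not p3 → (p3 → p4)) → not p3)) → p4)) → p3): 1 > 0.92, so result = 0.92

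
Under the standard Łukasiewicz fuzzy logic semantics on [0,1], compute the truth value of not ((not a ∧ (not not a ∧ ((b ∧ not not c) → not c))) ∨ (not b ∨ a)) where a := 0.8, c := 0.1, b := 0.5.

not a: Łukasiewicz ¬ gives 1 − 0.8 = 0.2
not a: Łukasiewicz ¬ gives 1 − 0.8 = 0.2
not not a: Łukasiewicz ¬ gives 1 − 0.2 = 0.8
not c: Łukasiewicz ¬ gives 1 − 0.1 = 0.9
not not c: Łukasiewicz ¬ gives 1 − 0.9 = 0.1
(b ∧ not not c) = min(0.5, 0.1) = 0.1
not c: Łukasiewicz ¬ gives 1 − 0.1 = 0.9
((b ∧ not not c) → not c): min(1, 1 − 0.1 + 0.9) = 1
(not not a ∧ ((b ∧ not not c) → not c)) = min(0.8, 1) = 0.8
(not a ∧ (not not a ∧ ((b ∧ not not c) → not c))) = min(0.2, 0.8) = 0.2
not b: Łukasiewicz ¬ gives 1 − 0.5 = 0.5
(not b ∨ a) = max(0.5, 0.8) = 0.8
((not a ∧ (not not a ∧ ((b ∧ not not c) → not c))) ∨ (not b ∨ a)) = max(0.2, 0.8) = 0.8
not ((not a ∧ (not not a ∧ ((b ∧ not not c) → not c))) ∨ (not b ∨ a)): Łukasiewicz ¬ gives 1 − 0.8 = 0.2

0.20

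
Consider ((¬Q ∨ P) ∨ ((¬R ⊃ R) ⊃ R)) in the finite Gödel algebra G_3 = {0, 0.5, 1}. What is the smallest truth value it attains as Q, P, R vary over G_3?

The minimum is attained at Q = 0.5, P = 0, R = 0.5:
  ¬Q: Gödel ¬ of 0.5 = 0 (operand ≠ 0)
  (¬Q ∨ P) = max(0, 0) = 0
  ¬R: Gödel ¬ of 0.5 = 0 (operand ≠ 0)
  (¬R ⊃ R): 0 ≤ 0.5, so result = 1
  ((¬R ⊃ R) ⊃ R): 1 > 0.5, so result = 0.5
  ((¬Q ∨ P) ∨ ((¬R ⊃ R) ⊃ R)) = max(0, 0.5) = 0.5
Checking all 27 assignments confirms none give a value below 0.50.

0.50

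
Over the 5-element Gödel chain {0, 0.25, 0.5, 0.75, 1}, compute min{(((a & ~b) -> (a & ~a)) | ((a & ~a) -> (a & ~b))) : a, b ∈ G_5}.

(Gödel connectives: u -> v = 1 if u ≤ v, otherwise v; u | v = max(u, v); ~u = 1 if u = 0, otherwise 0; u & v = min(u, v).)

1.00

Every assignment gives 1. For instance at a = 0, b = 0:
  ~b: Gödel ¬ of 0 = 1 (operand is 0)
  (a & ~b) = min(0, 1) = 0
  ~a: Gödel ¬ of 0 = 1 (operand is 0)
  (a & ~a) = min(0, 1) = 0
  ((a & ~b) -> (a & ~a)): 0 ≤ 0, so result = 1
  ~a: Gödel ¬ of 0 = 1 (operand is 0)
  (a & ~a) = min(0, 1) = 0
  ~b: Gödel ¬ of 0 = 1 (operand is 0)
  (a & ~b) = min(0, 1) = 0
  ((a & ~a) -> (a & ~b)): 0 ≤ 0, so result = 1
  (((a & ~b) -> (a & ~a)) | ((a & ~a) -> (a & ~b))) = max(1, 1) = 1
All 25 assignments give value 1 — the formula is a G_5-tautology.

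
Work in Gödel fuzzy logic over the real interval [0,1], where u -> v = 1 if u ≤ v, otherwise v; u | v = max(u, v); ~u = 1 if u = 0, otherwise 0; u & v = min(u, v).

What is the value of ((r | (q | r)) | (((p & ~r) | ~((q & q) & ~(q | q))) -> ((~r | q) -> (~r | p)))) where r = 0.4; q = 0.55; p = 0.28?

(q | r) = max(0.55, 0.4) = 0.55
(r | (q | r)) = max(0.4, 0.55) = 0.55
~r: Gödel ¬ of 0.4 = 0 (operand ≠ 0)
(p & ~r) = min(0.28, 0) = 0
(q & q) = min(0.55, 0.55) = 0.55
(q | q) = max(0.55, 0.55) = 0.55
~(q | q): Gödel ¬ of 0.55 = 0 (operand ≠ 0)
((q & q) & ~(q | q)) = min(0.55, 0) = 0
~((q & q) & ~(q | q)): Gödel ¬ of 0 = 1 (operand is 0)
((p & ~r) | ~((q & q) & ~(q | q))) = max(0, 1) = 1
~r: Gödel ¬ of 0.4 = 0 (operand ≠ 0)
(~r | q) = max(0, 0.55) = 0.55
~r: Gödel ¬ of 0.4 = 0 (operand ≠ 0)
(~r | p) = max(0, 0.28) = 0.28
((~r | q) -> (~r | p)): 0.55 > 0.28, so result = 0.28
(((p & ~r) | ~((q & q) & ~(q | q))) -> ((~r | q) -> (~r | p))): 1 > 0.28, so result = 0.28
((r | (q | r)) | (((p & ~r) | ~((q & q) & ~(q | q))) -> ((~r | q) -> (~r | p)))) = max(0.55, 0.28) = 0.55

0.55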